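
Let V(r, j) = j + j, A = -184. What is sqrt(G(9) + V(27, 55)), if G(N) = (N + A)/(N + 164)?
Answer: 3*sqrt(362435)/173 ≈ 10.440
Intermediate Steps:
V(r, j) = 2*j
G(N) = (-184 + N)/(164 + N) (G(N) = (N - 184)/(N + 164) = (-184 + N)/(164 + N))
sqrt(G(9) + V(27, 55)) = sqrt((-184 + 9)/(164 + 9) + 2*55) = sqrt(-175/173 + 110) = sqrt(18855/173) = 3*sqrt(362435)/173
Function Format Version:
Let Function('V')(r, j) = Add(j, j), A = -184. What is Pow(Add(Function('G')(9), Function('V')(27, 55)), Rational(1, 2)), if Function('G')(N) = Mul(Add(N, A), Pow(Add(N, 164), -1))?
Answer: Mul(Rational(3, 173), Pow(362435, Rational(1, 2))) ≈ 10.440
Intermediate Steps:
Function('V')(r, j) = Mul(2, j)
Function('G')(N) = Mul(Pow(Add(164, N), -1), Add(-184, N)) (Function('G')(N) = Mul(Add(N, -184), Pow(Add(N, 164), -1)) = Mul(Add(-184, N), Pow(Add(164, N), -1)) = Mul(Pow(Add(164, N), -1), Add(-184, N)))
Pow(Add(Function('G')(9), Function('V')(27, 55)), Rational(1, 2)) = Pow(Add(Mul(Pow(Add(164, 9), -1), Add(-184, 9)), Mul(2, 55)), Rational(1, 2)) = Pow(Add(Mul(Pow(173, -1), -175), 110), Rational(1, 2)) = Pow(Add(Mul(Rational(1, 173), -175), 110), Rational(1, 2)) = Pow(Add(Rational(-175, 173), 110), Rational(1, 2)) = Pow(Rational(18855, 173), Rational(1, 2)) = Mul(Rational(3, 173), Pow(362435, Rational(1, 2)))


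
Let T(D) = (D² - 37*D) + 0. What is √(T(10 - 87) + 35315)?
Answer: √44093 ≈ 209.98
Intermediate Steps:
T(D) = D² - 37*D
√(T(10 - 87) + 35315) = √((10 - 87)*(-37 + (10 - 87)) + 35315) = √(-77*(-37 - 77) + 35315) = √(-77*(-114) + 35315) = √(8778 + 35315) = √44093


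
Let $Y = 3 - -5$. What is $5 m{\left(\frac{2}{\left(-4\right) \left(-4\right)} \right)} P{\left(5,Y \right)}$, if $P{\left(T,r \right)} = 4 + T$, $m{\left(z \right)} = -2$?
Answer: $-90$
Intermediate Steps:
$Y = 8$ ($Y = 3 + 5 = 8$)
$5 m{\left(\frac{2}{\left(-4\right) \left(-4\right)} \right)} P{\left(5,Y \right)} = 5 \left(-2\right) \left(4 + 5\right) = \left(-10\right) 9 = -90$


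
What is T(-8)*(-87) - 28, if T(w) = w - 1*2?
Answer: 842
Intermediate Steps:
T(w) = -2 + w (T(w) = w - 2 = -2 + w)
T(-8)*(-87) - 28 = (-2 - 8)*(-87) - 28 = -10*(-87) - 28 = 870 - 28 = 842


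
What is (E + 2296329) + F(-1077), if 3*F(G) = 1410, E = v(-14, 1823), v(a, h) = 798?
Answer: 2297597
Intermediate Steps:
E = 798
F(G) = 470 (F(G) = (1/3)*1410 = 470)
(E + 2296329) + F(-1077) = (798 + 2296329) + 470 = 2297127 + 470 = 2297597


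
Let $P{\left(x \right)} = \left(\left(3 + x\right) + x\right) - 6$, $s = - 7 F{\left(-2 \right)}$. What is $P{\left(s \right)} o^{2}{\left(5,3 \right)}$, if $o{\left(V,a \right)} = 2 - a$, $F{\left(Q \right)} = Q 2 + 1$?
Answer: $39$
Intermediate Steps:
$F{\left(Q \right)} = 1 + 2 Q$ ($F{\left(Q \right)} = 2 Q + 1 = 1 + 2 Q$)
$s = 21$ ($s = - 7 \left(1 + 2 \left(-2\right)\right) = - 7 \left(1 - 4\right) = \left(-7\right) \left(-3\right) = 21$)
$P{\left(x \right)} = -3 + 2 x$ ($P{\left(x \right)} = \left(3 + 2 x\right) - 6 = -3 + 2 x$)
$P{\left(s \right)} o^{2}{\left(5,3 \right)} = \left(-3 + 2 \cdot 21\right) \left(2 - 3\right)^{2} = \left(-3 + 42\right) \left(2 - 3\right)^{2} = 39 \left(-1\right)^{2} = 39 \cdot 1 = 39$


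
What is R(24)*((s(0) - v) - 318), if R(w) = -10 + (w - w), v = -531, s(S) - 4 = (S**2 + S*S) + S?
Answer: -2170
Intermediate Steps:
s(S) = 4 + S + 2*S**2 (s(S) = 4 + ((S**2 + S*S) + S) = 4 + ((S**2 + S**2) + S) = 4 + (2*S**2 + S) = 4 + (S + 2*S**2) = 4 + S + 2*S**2)
R(w) = -10 (R(w) = -10 + 0 = -10)
R(24)*((s(0) - v) - 318) = -10*(((4 + 0 + 2*0**2) - 1*(-531)) - 318) = -10*(((4 + 0 + 2*0) + 531) - 318) = -10*(((4 + 0 + 0) + 531) - 318) = -10*((4 + 531) - 318) = -10*(535 - 318) = -10*217 = -2170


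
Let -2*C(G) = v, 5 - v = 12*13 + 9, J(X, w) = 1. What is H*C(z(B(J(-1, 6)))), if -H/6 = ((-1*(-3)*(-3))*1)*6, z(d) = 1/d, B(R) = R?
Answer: 25920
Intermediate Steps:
v = -160 (v = 5 - (12*13 + 9) = 5 - (156 + 9) = 5 - 1*165 = 5 - 165 = -160)
C(G) = 80 (C(G) = -1/2*(-160) = 80)
H = 324 (H = -6*(-1*(-3)*(-3))*1*6 = -6*(3*(-3))*1*6 = -6*(-9*1)*6 = -(-54)*6 = -6*(-54) = 324)
H*C(z(B(J(-1, 6)))) = 324*80 = 25920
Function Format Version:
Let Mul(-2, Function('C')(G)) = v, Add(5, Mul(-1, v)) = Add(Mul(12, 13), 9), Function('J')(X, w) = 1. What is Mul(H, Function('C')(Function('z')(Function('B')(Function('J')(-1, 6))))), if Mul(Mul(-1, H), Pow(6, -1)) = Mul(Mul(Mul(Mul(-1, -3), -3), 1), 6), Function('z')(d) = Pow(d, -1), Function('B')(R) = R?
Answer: 25920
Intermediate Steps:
v = -160 (v = Add(5, Mul(-1, Add(Mul(12, 13), 9))) = Add(5, Mul(-1, Add(156, 9))) = Add(5, Mul(-1, 165)) = Add(5, -165) = -160)
Function('C')(G) = 80 (Function('C')(G) = Mul(Rational(-1, 2), -160) = 80)
H = 324 (H = Mul(-6, Mul(Mul(Mul(Mul(-1, -3), -3), 1), 6)) = Mul(-6, Mul(Mul(Mul(3, -3), 1), 6)) = Mul(-6, Mul(Mul(-9, 1), 6)) = Mul(-6, Mul(-9, 6)) = Mul(-6, -54) = 324)
Mul(H, Function('C')(Function('z')(Function('B')(Function('J')(-1, 6))))) = Mul(324, 80) = 25920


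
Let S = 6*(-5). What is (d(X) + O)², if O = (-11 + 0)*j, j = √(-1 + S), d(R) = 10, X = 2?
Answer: (10 - 11*I*√31)² ≈ -3651.0 - 1224.9*I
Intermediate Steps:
S = -30
j = I*√31 (j = √(-1 - 30) = √(-31) = I*√31 ≈ 5.5678*I)
O = -11*I*√31 (O = (-11 + 0)*(I*√31) = -11*I*√31 ≈ -61.245*I)
(d(X) + O)² = (10 - 11*I*√31)²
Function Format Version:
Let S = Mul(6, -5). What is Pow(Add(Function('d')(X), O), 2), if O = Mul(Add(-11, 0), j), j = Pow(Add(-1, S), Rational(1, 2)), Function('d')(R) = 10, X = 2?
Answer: Pow(Add(10, Mul(-11, I, Pow(31, Rational(1, 2)))), 2) ≈ Add(-3651.0, Mul(-1224.9, I))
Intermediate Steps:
S = -30
j = Mul(I, Pow(31, Rational(1, 2))) (j = Pow(Add(-1, -30), Rational(1, 2)) = Pow(-31, Rational(1, 2)) = Mul(I, Pow(31, Rational(1, 2))) ≈ Mul(5.5678, I))
O = Mul(-11, I, Pow(31, Rational(1, 2))) (O = Mul(Add(-11, 0), Mul(I, Pow(31, Rational(1, 2)))) = Mul(-11, Mul(I, Pow(31, Rational(1, 2)))) = Mul(-11, I, Pow(31, Rational(1, 2))) ≈ Mul(-61.245, I))
Pow(Add(Function('d')(X), O), 2) = Pow(Add(10, Mul(-11, I, Pow(31, Rational(1, 2)))), 2)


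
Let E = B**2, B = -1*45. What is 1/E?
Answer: 1/2025 ≈ 0.00049383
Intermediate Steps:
B = -45
E = 2025 (E = (-45)**2 = 2025)
1/E = 1/2025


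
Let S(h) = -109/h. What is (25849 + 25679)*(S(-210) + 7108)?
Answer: 12820071932/35 ≈ 3.6629e+8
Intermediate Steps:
(25849 + 25679)*(S(-210) + 7108) = (25849 + 25679)*(-109/(-210) + 7108) = 51528*(-109*(-1/210) + 7108) = 51528*(109/210 + 7108) = 51528*(1492789/210) = 12820071932/35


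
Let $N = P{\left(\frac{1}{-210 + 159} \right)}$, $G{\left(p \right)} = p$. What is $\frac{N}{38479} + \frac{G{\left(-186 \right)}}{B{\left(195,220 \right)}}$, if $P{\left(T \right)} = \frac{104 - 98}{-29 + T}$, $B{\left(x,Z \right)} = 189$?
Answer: $- \frac{252203737}{256270140} \approx -0.98413$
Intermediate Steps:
$P{\left(T \right)} = \frac{6}{-29 + T}$
$N = - \frac{153}{740}$ ($N = \frac{6}{-29 + \frac{1}{-210 + 159}} = \frac{6}{-29 + \frac{1}{-51}} = \frac{6}{-29 - \frac{1}{51}} = \frac{6}{- \frac{1480}{51}} = 6 \left(- \frac{51}{1480}\right) = - \frac{153}{740} \approx -0.20676$)
$\frac{N}{38479} + \frac{G{\left(-186 \right)}}{B{\left(195,220 \right)}} = - \frac{153}{740 \cdot 38479} - \frac{186}{189} = \left(- \frac{153}{740}\right) \frac{1}{38479} - \frac{62}{63} = - \frac{153}{28474460} - \frac{62}{63} = - \frac{252203737}{256270140}$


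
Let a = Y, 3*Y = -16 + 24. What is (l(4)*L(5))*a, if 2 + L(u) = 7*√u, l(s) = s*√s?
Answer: -128/3 + 448*√5/3 ≈ 291.25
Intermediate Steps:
l(s) = s^(3/2)
L(u) = -2 + 7*√u
Y = 8/3 (Y = (-16 + 24)/3 = (⅓)*8 = 8/3 ≈ 2.6667)
a = 8/3 ≈ 2.6667
(l(4)*L(5))*a = (4^(3/2)*(-2 + 7*√5))*(8/3) = (8*(-2 + 7*√5))*(8/3) = (-16 + 56*√5)*(8/3) = -128/3 + 448*√5/3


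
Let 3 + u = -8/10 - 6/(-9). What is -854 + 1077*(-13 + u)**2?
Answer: 20960426/75 ≈ 2.7947e+5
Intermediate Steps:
u = -47/15 (u = -3 + (-8/10 - 6/(-9)) = -3 + (-8*1/10 - 6*(-1/9)) = -3 + (-4/5 + 2/3) = -3 - 2/15 = -47/15 ≈ -3.1333)
-854 + 1077*(-13 + u)**2 = -854 + 1077*(-13 - 47/15)**2 = -854 + 1077*(-242/15)**2 = -854 + 1077*(58564/225) = -854 + 21024476/75 = 20960426/75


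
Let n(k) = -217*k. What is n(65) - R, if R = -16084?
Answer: 1979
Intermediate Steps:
n(65) - R = -217*65 - 1*(-16084) = -14105 + 16084 = 1979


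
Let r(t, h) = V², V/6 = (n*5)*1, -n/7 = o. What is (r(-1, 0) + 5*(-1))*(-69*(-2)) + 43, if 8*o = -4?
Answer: 1520803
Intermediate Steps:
o = -½ (o = (⅛)*(-4) = -½ ≈ -0.50000)
n = 7/2 (n = -7*(-½) = 7/2 ≈ 3.5000)
V = 105 (V = 6*(((7/2)*5)*1) = 6*((35/2)*1) = 6*(35/2) = 105)
r(t, h) = 11025 (r(t, h) = 105² = 11025)
(r(-1, 0) + 5*(-1))*(-69*(-2)) + 43 = (11025 + 5*(-1))*(-69*(-2)) + 43 = (11025 - 5)*138 + 43 = 11020*138 + 43 = 1520760 + 43 = 1520803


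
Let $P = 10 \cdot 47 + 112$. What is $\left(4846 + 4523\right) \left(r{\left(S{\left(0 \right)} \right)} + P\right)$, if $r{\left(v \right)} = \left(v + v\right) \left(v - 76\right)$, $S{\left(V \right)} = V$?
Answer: $5452758$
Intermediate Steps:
$P = 582$ ($P = 470 + 112 = 582$)
$r{\left(v \right)} = 2 v \left(-76 + v\right)$
$\left(4846 + 4523\right) \left(r{\left(S{\left(0 \right)} \right)} + P\right) = \left(4846 + 4523\right) \left(2 \cdot 0 \left(-76 + 0\right) + 582\right) = 9369 \left(2 \cdot 0 \left(-76\right) + 582\right) = 9369 \left(0 + 582\right) = 9369 \cdot 582 = 5452758$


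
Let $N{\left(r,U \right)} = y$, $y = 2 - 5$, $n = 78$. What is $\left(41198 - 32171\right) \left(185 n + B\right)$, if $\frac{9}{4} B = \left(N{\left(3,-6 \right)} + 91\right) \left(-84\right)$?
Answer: $100602906$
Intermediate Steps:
$y = -3$ ($y = 2 - 5 = -3$)
$N{\left(r,U \right)} = -3$
$B = - \frac{9856}{3}$ ($B = \frac{4 \left(-3 + 91\right) \left(-84\right)}{9} = \frac{4 \cdot 88 \left(-84\right)}{9} = \frac{4}{9} \left(-7392\right) = - \frac{9856}{3} \approx -3285.3$)
$\left(41198 - 32171\right) \left(185 n + B\right) = \left(41198 - 32171\right) \left(185 \cdot 78 - \frac{9856}{3}\right) = 9027 \left(14430 - \frac{9856}{3}\right) = 9027 \cdot \frac{33434}{3} = 100602906$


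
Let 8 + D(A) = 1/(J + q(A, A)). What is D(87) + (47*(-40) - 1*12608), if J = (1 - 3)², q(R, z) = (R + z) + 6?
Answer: -2667263/184 ≈ -14496.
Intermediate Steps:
q(R, z) = 6 + R + z
J = 4 (J = (-2)² = 4)
D(A) = -8 + 1/(10 + 2*A) (D(A) = -8 + 1/(4 + (6 + A + A)) = -8 + 1/(4 + (6 + 2*A)) = -8 + 1/(10 + 2*A))
D(87) + (47*(-40) - 1*12608) = (-79 - 16*87)/(2*(5 + 87)) + (47*(-40) - 1*12608) = (½)*(-79 - 1392)/92 + (-1880 - 12608) = (½)*(1/92)*(-1471) - 14488 = -1471/184 - 14488 = -2667263/184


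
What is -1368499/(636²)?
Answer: -1368499/404496 ≈ -3.3832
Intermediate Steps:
-1368499/(636²) = -1368499/404496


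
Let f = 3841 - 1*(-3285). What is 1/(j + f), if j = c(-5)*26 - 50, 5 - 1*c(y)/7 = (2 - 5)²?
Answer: 1/6348 ≈ 0.00015753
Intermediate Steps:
c(y) = -28 (c(y) = 35 - 7*(2 - 5)² = 35 - 7*(-3)² = 35 - 7*9 = 35 - 63 = -28)
f = 7126 (f = 3841 + 3285 = 7126)
j = -778 (j = -28*26 - 50 = -728 - 50 = -778)
1/(j + f) = 1/(-778 + 7126) = 1/6348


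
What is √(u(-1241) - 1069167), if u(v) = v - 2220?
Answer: 2*I*√268157 ≈ 1035.7*I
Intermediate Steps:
u(v) = -2220 + v
√(u(-1241) - 1069167) = √((-2220 - 1241) - 1069167) = √(-3461 - 1069167) = √(-1072628) = 2*I*√268157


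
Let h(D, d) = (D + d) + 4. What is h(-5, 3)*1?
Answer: 2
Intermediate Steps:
h(D, d) = 4 + D + d
h(-5, 3)*1 = (4 - 5 + 3)*1 = 2*1 = 2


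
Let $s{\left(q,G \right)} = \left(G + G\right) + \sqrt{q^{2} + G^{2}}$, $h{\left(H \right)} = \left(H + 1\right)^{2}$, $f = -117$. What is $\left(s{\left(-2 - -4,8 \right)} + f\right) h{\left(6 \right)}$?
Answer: $-4949 + 98 \sqrt{17} \approx -4544.9$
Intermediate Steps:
$h{\left(H \right)} = \left(1 + H\right)^{2}$
$s{\left(q,G \right)} = \sqrt{G^{2} + q^{2}} + 2 G$ ($s{\left(q,G \right)} = 2 G + \sqrt{G^{2} + q^{2}} = \sqrt{G^{2} + q^{2}} + 2 G$)
$\left(s{\left(-2 - -4,8 \right)} + f\right) h{\left(6 \right)} = \left(\left(\sqrt{8^{2} + \left(-2 - -4\right)^{2}} + 2 \cdot 8\right) - 117\right) \left(1 + 6\right)^{2} = \left(\left(\sqrt{64 + \left(-2 + 4\right)^{2}} + 16\right) - 117\right) 7^{2} = \left(\left(\sqrt{64 + 2^{2}} + 16\right) - 117\right) 49 = \left(\left(\sqrt{64 + 4} + 16\right) - 117\right) 49 = \left(\left(\sqrt{68} + 16\right) - 117\right) 49 = \left(\left(2 \sqrt{17} + 16\right) - 117\right) 49 = \left(\left(16 + 2 \sqrt{17}\right) - 117\right) 49 = \left(-101 + 2 \sqrt{17}\right) 49 = -4949 + 98 \sqrt{17}$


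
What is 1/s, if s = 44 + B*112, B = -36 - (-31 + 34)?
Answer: -1/4324 ≈ -0.00023127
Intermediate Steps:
B = -39 (B = -36 - 1*3 = -36 - 3 = -39)
s = -4324 (s = 44 - 39*112 = 44 - 4368 = -4324)
1/s = 1/(-4324) = -1/4324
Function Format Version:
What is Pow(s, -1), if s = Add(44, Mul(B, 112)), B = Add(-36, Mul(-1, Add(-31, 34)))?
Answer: Rational(-1, 4324) ≈ -0.00023127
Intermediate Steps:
B = -39 (B = Add(-36, Mul(-1, 3)) = Add(-36, -3) = -39)
s = -4324 (s = Add(44, Mul(-39, 112)) = Add(44, -4368) = -4324)
Pow(s, -1) = Pow(-4324, -1) = Rational(-1, 4324)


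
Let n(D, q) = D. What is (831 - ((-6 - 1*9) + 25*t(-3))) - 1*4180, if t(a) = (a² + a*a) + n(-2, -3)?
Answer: -3734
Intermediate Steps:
t(a) = -2 + 2*a² (t(a) = (a² + a*a) - 2 = (a² + a²) - 2 = 2*a² - 2 = -2 + 2*a²)
(831 - ((-6 - 1*9) + 25*t(-3))) - 1*4180 = (831 - ((-6 - 1*9) + 25*(-2 + 2*(-3)²))) - 1*4180 = (831 - ((-6 - 9) + 25*(-2 + 2*9))) - 4180 = (831 - (-15 + 25*(-2 + 18))) - 4180 = (831 - (-15 + 25*16)) - 4180 = (831 - (-15 + 400)) - 4180 = (831 - 1*385) - 4180 = (831 - 385) - 4180 = 446 - 4180 = -3734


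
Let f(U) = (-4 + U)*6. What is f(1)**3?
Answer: -5832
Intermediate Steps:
f(U) = -24 + 6*U
f(1)**3 = (-24 + 6*1)**3 = (-24 + 6)**3 = (-18)**3 = -5832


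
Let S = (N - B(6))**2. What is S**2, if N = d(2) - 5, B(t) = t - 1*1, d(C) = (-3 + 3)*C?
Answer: 10000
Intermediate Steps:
d(C) = 0 (d(C) = 0*C = 0)
B(t) = -1 + t (B(t) = t - 1 = -1 + t)
N = -5 (N = 0 - 5 = -5)
S = 100 (S = (-5 - (-1 + 6))**2 = (-5 - 1*5)**2 = (-5 - 5)**2 = (-10)**2 = 100)
S**2 = 100**2 = 10000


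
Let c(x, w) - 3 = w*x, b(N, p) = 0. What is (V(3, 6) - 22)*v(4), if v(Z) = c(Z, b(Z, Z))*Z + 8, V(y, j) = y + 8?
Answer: -220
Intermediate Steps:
V(y, j) = 8 + y
c(x, w) = 3 + w*x
v(Z) = 8 + 3*Z (v(Z) = (3 + 0*Z)*Z + 8 = (3 + 0)*Z + 8 = 3*Z + 8 = 8 + 3*Z)
(V(3, 6) - 22)*v(4) = ((8 + 3) - 22)*(8 + 3*4) = (11 - 22)*(8 + 12) = -11*20 = -220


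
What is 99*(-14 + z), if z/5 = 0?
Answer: -1386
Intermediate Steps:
z = 0 (z = 5*0 = 0)
99*(-14 + z) = 99*(-14 + 0) = 99*(-14) = -1386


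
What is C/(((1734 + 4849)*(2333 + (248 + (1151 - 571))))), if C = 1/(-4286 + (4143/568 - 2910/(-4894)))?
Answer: -1389896/123732202365259385 ≈ -1.1233e-11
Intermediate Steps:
C = -1389896/5946129895 (C = 1/(-4286 + (4143*(1/568) - 2910*(-1/4894))) = 1/(-4286 + (4143/568 + 1455/2447)) = 1/(-4286 + 10964361/1389896) = 1/(-5946129895/1389896) = -1389896/5946129895 ≈ -0.00023375)
C/(((1734 + 4849)*(2333 + (248 + (1151 - 571))))) = -1389896*1/((1734 + 4849)*(2333 + (248 + (1151 - 571))))/5946129895 = -1389896*1/(6583*(2333 + (248 + 580)))/5946129895 = -1389896*1/(6583*(2333 + 828))/5946129895 = -1389896/(5946129895*(6583*3161)) = -1389896/5946129895/20808863 = -1389896/5946129895*1/20808863 = -1389896/123732202365259385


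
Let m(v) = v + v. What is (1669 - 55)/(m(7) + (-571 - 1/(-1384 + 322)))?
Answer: -1714068/591533 ≈ -2.8977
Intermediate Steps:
m(v) = 2*v
(1669 - 55)/(m(7) + (-571 - 1/(-1384 + 322))) = (1669 - 55)/(2*7 + (-571 - 1/(-1384 + 322))) = 1614/(14 + (-571 - 1/(-1062))) = 1614/(14 + (-571 - 1*(-1/1062))) = 1614/(14 + (-571 + 1/1062)) = 1614/(14 - 606401/1062) = 1614/(-591533/1062) = 1614*(-1062/591533) = -1714068/591533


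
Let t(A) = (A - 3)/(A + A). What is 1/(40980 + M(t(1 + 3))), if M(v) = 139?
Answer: 1/41119 ≈ 2.4320e-5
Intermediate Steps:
t(A) = (-3 + A)/(2*A) (t(A) = (-3 + A)/((2*A)) = (-3 + A)*(1/(2*A)) = (-3 + A)/(2*A))
1/(40980 + M(t(1 + 3))) = 1/(40980 + 139) = 1/41119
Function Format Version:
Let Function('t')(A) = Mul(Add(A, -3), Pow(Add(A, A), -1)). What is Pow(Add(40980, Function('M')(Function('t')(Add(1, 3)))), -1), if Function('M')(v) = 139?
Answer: Rational(1, 41119) ≈ 2.4320e-5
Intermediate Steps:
Function('t')(A) = Mul(Rational(1, 2), Pow(A, -1), Add(-3, A)) (Function('t')(A) = Mul(Add(-3, A), Pow(Mul(2, A), -1)) = Mul(Add(-3, A), Mul(Rational(1, 2), Pow(A, -1))) = Mul(Rational(1, 2), Pow(A, -1), Add(-3, A)))
Pow(Add(40980, Function('M')(Function('t')(Add(1, 3)))), -1) = Pow(Add(40980, 139), -1) = Pow(41119, -1) = Rational(1, 41119)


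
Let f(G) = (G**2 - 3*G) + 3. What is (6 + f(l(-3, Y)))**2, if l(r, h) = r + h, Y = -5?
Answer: 9409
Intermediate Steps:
l(r, h) = h + r
f(G) = 3 + G**2 - 3*G
(6 + f(l(-3, Y)))**2 = (6 + (3 + (-5 - 3)**2 - 3*(-5 - 3)))**2 = (6 + (3 + (-8)**2 - 3*(-8)))**2 = (6 + (3 + 64 + 24))**2 = (6 + 91)**2 = 97**2 = 9409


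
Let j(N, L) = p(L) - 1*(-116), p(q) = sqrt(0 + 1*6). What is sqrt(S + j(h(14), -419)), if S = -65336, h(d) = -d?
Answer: sqrt(-65220 + sqrt(6)) ≈ 255.38*I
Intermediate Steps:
p(q) = sqrt(6) (p(q) = sqrt(0 + 6) = sqrt(6))
j(N, L) = 116 + sqrt(6) (j(N, L) = sqrt(6) - 1*(-116) = sqrt(6) + 116 = 116 + sqrt(6))
sqrt(S + j(h(14), -419)) = sqrt(-65336 + (116 + sqrt(6))) = sqrt(-65220 + sqrt(6))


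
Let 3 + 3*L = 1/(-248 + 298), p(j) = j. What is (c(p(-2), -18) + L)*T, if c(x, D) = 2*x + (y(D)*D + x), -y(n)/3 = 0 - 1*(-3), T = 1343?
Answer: 31226093/150 ≈ 2.0817e+5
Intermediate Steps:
y(n) = -9 (y(n) = -3*(0 - 1*(-3)) = -3*(0 + 3) = -3*3 = -9)
L = -149/150 (L = -1 + 1/(3*(-248 + 298)) = -1 + (1/3)/50 = -1 + (1/3)*(1/50) = -1 + 1/150 = -149/150 ≈ -0.99333)
c(x, D) = -9*D + 3*x (c(x, D) = 2*x + (-9*D + x) = 2*x + (x - 9*D) = -9*D + 3*x)
(c(p(-2), -18) + L)*T = ((-9*(-18) + 3*(-2)) - 149/150)*1343 = ((162 - 6) - 149/150)*1343 = (156 - 149/150)*1343 = (23251/150)*1343 = 31226093/150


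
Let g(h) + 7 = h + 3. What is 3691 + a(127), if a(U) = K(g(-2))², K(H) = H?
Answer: 3727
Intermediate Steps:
g(h) = -4 + h (g(h) = -7 + (h + 3) = -7 + (3 + h) = -4 + h)
a(U) = 36 (a(U) = (-4 - 2)² = (-6)² = 36)
3691 + a(127) = 3691 + 36 = 3727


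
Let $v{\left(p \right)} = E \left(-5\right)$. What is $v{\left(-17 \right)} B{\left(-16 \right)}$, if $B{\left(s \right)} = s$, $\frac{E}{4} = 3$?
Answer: $960$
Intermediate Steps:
$E = 12$ ($E = 4 \cdot 3 = 12$)
$v{\left(p \right)} = -60$ ($v{\left(p \right)} = 12 \left(-5\right) = -60$)
$v{\left(-17 \right)} B{\left(-16 \right)} = \left(-60\right) \left(-16\right) = 960$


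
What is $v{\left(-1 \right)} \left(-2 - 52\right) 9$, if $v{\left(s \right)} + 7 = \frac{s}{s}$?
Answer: $2916$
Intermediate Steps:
$v{\left(s \right)} = -6$ ($v{\left(s \right)} = -7 + \frac{s}{s} = -7 + 1 = -6$)
$v{\left(-1 \right)} \left(-2 - 52\right) 9 = - 6 \left(-2 - 52\right) 9 = \left(-6\right) \left(-54\right) 9 = 324 \cdot 9 = 2916$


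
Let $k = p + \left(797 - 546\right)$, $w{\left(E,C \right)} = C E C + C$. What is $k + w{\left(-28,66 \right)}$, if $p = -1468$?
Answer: $-123119$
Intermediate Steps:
$w{\left(E,C \right)} = C + E C^{2}$ ($w{\left(E,C \right)} = E C^{2} + C = C + E C^{2}$)
$k = -1217$ ($k = -1468 + \left(797 - 546\right) = -1468 + 251 = -1217$)
$k + w{\left(-28,66 \right)} = -1217 + 66 \left(1 + 66 \left(-28\right)\right) = -1217 + 66 \left(1 - 1848\right) = -1217 + 66 \left(-1847\right) = -1217 - 121902 = -123119$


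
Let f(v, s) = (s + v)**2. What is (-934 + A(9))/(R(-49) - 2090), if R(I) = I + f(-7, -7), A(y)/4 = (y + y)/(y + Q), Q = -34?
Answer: 23422/48575 ≈ 0.48218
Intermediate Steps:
A(y) = 8*y/(-34 + y) (A(y) = 4*((y + y)/(y - 34)) = 4*((2*y)/(-34 + y)) = 4*(2*y/(-34 + y)) = 8*y/(-34 + y))
R(I) = 196 + I (R(I) = I + (-7 - 7)**2 = I + (-14)**2 = I + 196 = 196 + I)
(-934 + A(9))/(R(-49) - 2090) = (-934 + 8*9/(-34 + 9))/((196 - 49) - 2090) = (-934 + 8*9/(-25))/(147 - 2090) = (-934 + 8*9*(-1/25))/(-1943) = (-934 - 72/25)*(-1/1943) = -23422/25*(-1/1943) = 23422/48575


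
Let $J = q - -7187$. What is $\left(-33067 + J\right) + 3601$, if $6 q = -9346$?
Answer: $- \frac{71510}{3} \approx -23837.0$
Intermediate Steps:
$q = - \frac{4673}{3}$ ($q = \frac{1}{6} \left(-9346\right) = - \frac{4673}{3} \approx -1557.7$)
$J = \frac{16888}{3}$ ($J = - \frac{4673}{3} - -7187 = - \frac{4673}{3} + 7187 = \frac{16888}{3} \approx 5629.3$)
$\left(-33067 + J\right) + 3601 = \left(-33067 + \frac{16888}{3}\right) + 3601 = - \frac{82313}{3} + 3601 = - \frac{71510}{3}$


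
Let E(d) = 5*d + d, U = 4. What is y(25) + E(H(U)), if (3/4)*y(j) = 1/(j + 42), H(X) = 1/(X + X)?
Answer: 619/804 ≈ 0.76990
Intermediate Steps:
H(X) = 1/(2*X)
y(j) = 4/(3*(42 + j)) (y(j) = 4/(3*(j + 42)) = 4/(3*(42 + j)))
E(d) = 6*d
y(25) + E(H(U)) = 4/(3*(42 + 25)) + 6*((1/2)/4) = (4/3)/67 + 6*((1/2)*(1/4)) = (4/3)*(1/67) + 6*(1/8) = 4/201 + 3/4 = 619/804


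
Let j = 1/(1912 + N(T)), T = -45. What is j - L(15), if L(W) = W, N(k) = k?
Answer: -28004/1867 ≈ -14.999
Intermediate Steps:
j = 1/1867 (j = 1/(1912 - 45) = 1/1867 ≈ 0.00053562)
j - L(15) = 1/1867 - 1*15 = 1/1867 - 15 = -28004/1867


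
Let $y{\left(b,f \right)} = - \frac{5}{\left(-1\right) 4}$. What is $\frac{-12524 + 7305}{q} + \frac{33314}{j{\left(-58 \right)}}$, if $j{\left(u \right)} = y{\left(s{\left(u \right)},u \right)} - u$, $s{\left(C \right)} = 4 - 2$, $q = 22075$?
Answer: $\frac{2940389297}{5231775} \approx 562.03$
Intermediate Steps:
$s{\left(C \right)} = 2$ ($s{\left(C \right)} = 4 - 2 = 2$)
$y{\left(b,f \right)} = \frac{5}{4}$ ($y{\left(b,f \right)} = - \frac{5}{-4} = \left(-5\right) \left(- \frac{1}{4}\right) = \frac{5}{4}$)
$j{\left(u \right)} = \frac{5}{4} - u$
$\frac{-12524 + 7305}{q} + \frac{33314}{j{\left(-58 \right)}} = \frac{-12524 + 7305}{22075} + \frac{33314}{\frac{5}{4} - -58} = \left(-5219\right) \frac{1}{22075} + \frac{33314}{\frac{5}{4} + 58} = - \frac{5219}{22075} + \frac{33314}{\frac{237}{4}} = - \frac{5219}{22075} + 33314 \cdot \frac{4}{237} = - \frac{5219}{22075} + \frac{133256}{237} = \frac{2940389297}{5231775}$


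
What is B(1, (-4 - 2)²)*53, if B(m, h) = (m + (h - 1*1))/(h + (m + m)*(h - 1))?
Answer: 18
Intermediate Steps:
B(m, h) = (-1 + h + m)/(h + 2*m*(-1 + h)) (B(m, h) = (m + (h - 1))/(h + (2*m)*(-1 + h)) = (m + (-1 + h))/(h + 2*m*(-1 + h)) = (-1 + h + m)/(h + 2*m*(-1 + h)))
B(1, (-4 - 2)²)*53 = ((-1 + (-4 - 2)² + 1)/((-4 - 2)² - 2*1 + 2*(-4 - 2)²*1))*53 = ((-1 + (-6)² + 1)/((-6)² - 2 + 2*(-6)²*1))*53 = ((-1 + 36 + 1)/(36 - 2 + 2*36*1))*53 = (36/(36 - 2 + 72))*53 = (36/106)*53 = ((1/106)*36)*53 = (18/53)*53 = 18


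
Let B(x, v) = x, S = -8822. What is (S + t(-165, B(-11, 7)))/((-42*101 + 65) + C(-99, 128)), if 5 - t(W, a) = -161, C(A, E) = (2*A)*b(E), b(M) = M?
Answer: 8656/29521 ≈ 0.29321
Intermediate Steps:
C(A, E) = 2*A*E (C(A, E) = (2*A)*E = 2*A*E)
t(W, a) = 166 (t(W, a) = 5 - 1*(-161) = 5 + 161 = 166)
(S + t(-165, B(-11, 7)))/((-42*101 + 65) + C(-99, 128)) = (-8822 + 166)/((-42*101 + 65) + 2*(-99)*128) = -8656/((-4242 + 65) - 25344) = -8656/(-4177 - 25344) = -8656/(-29521) = -8656*(-1/29521) = 8656/29521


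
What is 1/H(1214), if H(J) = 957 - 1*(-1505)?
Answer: 1/2462 ≈ 0.00040617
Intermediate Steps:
H(J) = 2462 (H(J) = 957 + 1505 = 2462)
1/H(1214) = 1/2462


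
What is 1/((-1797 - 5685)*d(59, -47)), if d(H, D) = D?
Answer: 1/351654 ≈ 2.8437e-6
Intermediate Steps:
1/((-1797 - 5685)*d(59, -47)) = 1/(-1797 - 5685*(-47)) = -1/47/(-7482) = -1/7482*(-1/47) = 1/351654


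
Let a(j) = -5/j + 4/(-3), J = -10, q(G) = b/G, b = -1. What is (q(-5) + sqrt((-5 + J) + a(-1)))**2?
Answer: -847/75 + 2*I*sqrt(102)/15 ≈ -11.293 + 1.3466*I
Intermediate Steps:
q(G) = -1/G
a(j) = -4/3 - 5/j (a(j) = -5/j + 4*(-1/3) = -5/j - 4/3 = -4/3 - 5/j)
(q(-5) + sqrt((-5 + J) + a(-1)))**2 = (-1/(-5) + sqrt((-5 - 10) + (-4/3 - 5/(-1))))**2 = (-1*(-1/5) + sqrt(-15 + (-4/3 - 5*(-1))))**2 = (1/5 + sqrt(-15 + (-4/3 + 5)))**2 = (1/5 + sqrt(-15 + 11/3))**2 = (1/5 + sqrt(-34/3))**2 = (1/5 + I*sqrt(102)/3)**2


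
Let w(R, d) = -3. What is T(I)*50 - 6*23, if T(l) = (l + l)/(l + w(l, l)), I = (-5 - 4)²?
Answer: -444/13 ≈ -34.154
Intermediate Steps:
I = 81 (I = (-9)² = 81)
T(l) = 2*l/(-3 + l) (T(l) = (l + l)/(l - 3) = (2*l)/(-3 + l) = 2*l/(-3 + l))
T(I)*50 - 6*23 = (2*81/(-3 + 81))*50 - 6*23 = (2*81/78)*50 - 138 = (2*81*(1/78))*50 - 138 = (27/13)*50 - 138 = 1350/13 - 138 = -444/13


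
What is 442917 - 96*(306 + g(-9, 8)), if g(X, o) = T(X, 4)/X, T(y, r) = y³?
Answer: 405765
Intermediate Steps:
g(X, o) = X² (g(X, o) = X³/X = X²)
442917 - 96*(306 + g(-9, 8)) = 442917 - 96*(306 + (-9)²) = 442917 - 96*(306 + 81) = 442917 - 96*387 = 442917 - 1*37152 = 442917 - 37152 = 405765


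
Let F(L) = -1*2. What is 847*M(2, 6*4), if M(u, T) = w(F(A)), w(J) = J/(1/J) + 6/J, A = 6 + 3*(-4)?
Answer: 847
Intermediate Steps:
A = -6 (A = 6 - 12 = -6)
F(L) = -2
w(J) = J**2 + 6/J (w(J) = J*J + 6/J = J**2 + 6/J)
M(u, T) = 1 (M(u, T) = (6 + (-2)**3)/(-2) = -(6 - 8)/2 = -1/2*(-2) = 1)
847*M(2, 6*4) = 847*1 = 847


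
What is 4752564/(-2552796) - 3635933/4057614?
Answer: -88166251361/31969940706 ≈ -2.7578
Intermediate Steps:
4752564/(-2552796) - 3635933/4057614 = 4752564*(-1/2552796) - 3635933*1/4057614 = -396047/212733 - 3635933/4057614 = -88166251361/31969940706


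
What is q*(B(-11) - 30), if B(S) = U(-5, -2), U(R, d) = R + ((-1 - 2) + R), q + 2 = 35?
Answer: -1419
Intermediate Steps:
q = 33 (q = -2 + 35 = 33)
U(R, d) = -3 + 2*R (U(R, d) = R + (-3 + R) = -3 + 2*R)
B(S) = -13 (B(S) = -3 + 2*(-5) = -3 - 10 = -13)
q*(B(-11) - 30) = 33*(-13 - 30) = 33*(-43) = -1419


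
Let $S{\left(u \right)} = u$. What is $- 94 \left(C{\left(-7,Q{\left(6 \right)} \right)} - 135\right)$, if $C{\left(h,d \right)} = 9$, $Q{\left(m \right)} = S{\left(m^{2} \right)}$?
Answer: $11844$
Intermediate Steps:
$Q{\left(m \right)} = m^{2}$
$- 94 \left(C{\left(-7,Q{\left(6 \right)} \right)} - 135\right) = - 94 \left(9 - 135\right) = \left(-94\right) \left(-126\right) = 11844$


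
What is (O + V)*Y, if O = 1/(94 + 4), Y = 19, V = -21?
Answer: -39083/98 ≈ -398.81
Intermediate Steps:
O = 1/98 ≈ 0.010204
(O + V)*Y = (1/98 - 21)*19 = -2057/98*19 = -39083/98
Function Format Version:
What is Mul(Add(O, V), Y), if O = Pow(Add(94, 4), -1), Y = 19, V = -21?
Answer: Rational(-39083, 98) ≈ -398.81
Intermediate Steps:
O = Rational(1, 98) (O = Pow(98, -1) = Rational(1, 98) ≈ 0.010204)
Mul(Add(O, V), Y) = Mul(Add(Rational(1, 98), -21), 19) = Mul(Rational(-2057, 98), 19) = Rational(-39083, 98)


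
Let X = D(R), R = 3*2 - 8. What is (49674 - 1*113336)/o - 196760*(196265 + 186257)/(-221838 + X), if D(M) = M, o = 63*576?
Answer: 17070020246333/50313312 ≈ 3.3927e+5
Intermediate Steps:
o = 36288
R = -2 (R = 6 - 8 = -2)
X = -2
(49674 - 1*113336)/o - 196760*(196265 + 186257)/(-221838 + X) = (49674 - 1*113336)/36288 - 196760*(196265 + 186257)/(-221838 - 2) = (49674 - 113336)*(1/36288) - 196760/((-221840/382522)) = -63662*1/36288 - 196760/((-221840*1/382522)) = -31831/18144 - 196760/(-110920/191261) = -31831/18144 - 196760*(-191261/110920) = -31831/18144 + 940812859/2773 = 17070020246333/50313312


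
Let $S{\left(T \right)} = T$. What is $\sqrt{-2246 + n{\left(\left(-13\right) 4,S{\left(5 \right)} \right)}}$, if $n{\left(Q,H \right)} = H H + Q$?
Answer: $i \sqrt{2273} \approx 47.676 i$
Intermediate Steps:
$n{\left(Q,H \right)} = Q + H^{2}$ ($n{\left(Q,H \right)} = H^{2} + Q = Q + H^{2}$)
$\sqrt{-2246 + n{\left(\left(-13\right) 4,S{\left(5 \right)} \right)}} = \sqrt{-2246 + \left(\left(-13\right) 4 + 5^{2}\right)} = \sqrt{-2246 + \left(-52 + 25\right)} = \sqrt{-2246 - 27} = \sqrt{-2273} = i \sqrt{2273}$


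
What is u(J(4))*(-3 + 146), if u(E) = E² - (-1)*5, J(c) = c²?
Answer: 37323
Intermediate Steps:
u(E) = 5 + E² (u(E) = E² - 1*(-5) = E² + 5 = 5 + E²)
u(J(4))*(-3 + 146) = (5 + (4²)²)*(-3 + 146) = (5 + 16²)*143 = (5 + 256)*143 = 261*143 = 37323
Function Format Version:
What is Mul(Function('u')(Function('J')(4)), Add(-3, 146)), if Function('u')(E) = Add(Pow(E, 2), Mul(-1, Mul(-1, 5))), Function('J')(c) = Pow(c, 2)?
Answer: 37323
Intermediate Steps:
Function('u')(E) = Add(5, Pow(E, 2)) (Function('u')(E) = Add(Pow(E, 2), Mul(-1, -5)) = Add(Pow(E, 2), 5) = Add(5, Pow(E, 2)))
Mul(Function('u')(Function('J')(4)), Add(-3, 146)) = Mul(Add(5, Pow(Pow(4, 2), 2)), Add(-3, 146)) = Mul(Add(5, Pow(16, 2)), 143) = Mul(Add(5, 256), 143) = Mul(261, 143) = 37323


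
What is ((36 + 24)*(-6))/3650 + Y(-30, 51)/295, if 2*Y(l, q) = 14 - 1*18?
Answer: -454/4307 ≈ -0.10541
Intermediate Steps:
Y(l, q) = -2 (Y(l, q) = (14 - 1*18)/2 = (14 - 18)/2 = (1/2)*(-4) = -2)
((36 + 24)*(-6))/3650 + Y(-30, 51)/295 = ((36 + 24)*(-6))/3650 - 2/295 = (60*(-6))*(1/3650) - 2*1/295 = -360*1/3650 - 2/295 = -36/365 - 2/295 = -454/4307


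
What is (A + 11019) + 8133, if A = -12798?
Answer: 6354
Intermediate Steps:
(A + 11019) + 8133 = (-12798 + 11019) + 8133 = -1779 + 8133 = 6354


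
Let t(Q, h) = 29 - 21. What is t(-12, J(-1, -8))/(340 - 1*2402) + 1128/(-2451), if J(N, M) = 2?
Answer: -390924/842327 ≈ -0.46410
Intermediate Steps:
t(Q, h) = 8
t(-12, J(-1, -8))/(340 - 1*2402) + 1128/(-2451) = 8/(340 - 1*2402) + 1128/(-2451) = 8/(340 - 2402) + 1128*(-1/2451) = 8/(-2062) - 376/817 = 8*(-1/2062) - 376/817 = -4/1031 - 376/817 = -390924/842327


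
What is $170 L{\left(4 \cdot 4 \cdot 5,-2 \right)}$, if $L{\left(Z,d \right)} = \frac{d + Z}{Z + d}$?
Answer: $170$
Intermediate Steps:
$L{\left(Z,d \right)} = 1$ ($L{\left(Z,d \right)} = \frac{Z + d}{Z + d} = 1$)
$170 L{\left(4 \cdot 4 \cdot 5,-2 \right)} = 170 \cdot 1 = 170$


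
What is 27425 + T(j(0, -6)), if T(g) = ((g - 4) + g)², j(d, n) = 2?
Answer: 27425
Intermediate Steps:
T(g) = (-4 + 2*g)² (T(g) = ((-4 + g) + g)² = (-4 + 2*g)²)
27425 + T(j(0, -6)) = 27425 + 4*(-2 + 2)² = 27425 + 4*0² = 27425 + 4*0 = 27425 + 0 = 27425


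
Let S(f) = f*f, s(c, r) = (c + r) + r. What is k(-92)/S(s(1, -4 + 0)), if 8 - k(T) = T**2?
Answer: -1208/7 ≈ -172.57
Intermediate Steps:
s(c, r) = c + 2*r
S(f) = f**2
k(T) = 8 - T**2
k(-92)/S(s(1, -4 + 0)) = (8 - 1*(-92)**2)/((1 + 2*(-4 + 0))**2) = (8 - 1*8464)/((1 + 2*(-4))**2) = (8 - 8464)/((1 - 8)**2) = -8456/((-7)**2) = -8456/49 = -8456*1/49 = -1208/7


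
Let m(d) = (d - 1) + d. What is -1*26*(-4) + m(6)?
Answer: 115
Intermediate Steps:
m(d) = -1 + 2*d (m(d) = (-1 + d) + d = -1 + 2*d)
-1*26*(-4) + m(6) = -1*26*(-4) + (-1 + 2*6) = -26*(-4) + (-1 + 12) = 104 + 11 = 115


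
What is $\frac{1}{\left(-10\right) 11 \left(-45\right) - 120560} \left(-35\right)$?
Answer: $\frac{7}{23122} \approx 0.00030274$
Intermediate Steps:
$\frac{1}{\left(-10\right) 11 \left(-45\right) - 120560} \left(-35\right) = \frac{1}{\left(-110\right) \left(-45\right) - 120560} \left(-35\right) = \frac{1}{4950 - 120560} \left(-35\right) = \frac{1}{-115610} \left(-35\right) = \left(- \frac{1}{115610}\right) \left(-35\right) = \frac{7}{23122}$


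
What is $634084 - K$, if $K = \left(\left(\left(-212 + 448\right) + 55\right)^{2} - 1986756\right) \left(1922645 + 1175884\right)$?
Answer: $5893635181759$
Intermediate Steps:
$K = -5893634547675$ ($K = \left(\left(236 + 55\right)^{2} - 1986756\right) 3098529 = \left(291^{2} - 1986756\right) 3098529 = \left(84681 - 1986756\right) 3098529 = \left(-1902075\right) 3098529 = -5893634547675$)
$634084 - K = 634084 - -5893634547675 = 634084 + 5893634547675 = 5893635181759$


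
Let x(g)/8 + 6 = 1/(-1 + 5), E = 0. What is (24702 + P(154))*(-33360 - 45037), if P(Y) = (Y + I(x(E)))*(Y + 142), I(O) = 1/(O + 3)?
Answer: -236915890794/43 ≈ -5.5097e+9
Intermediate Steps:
x(g) = -46 (x(g) = -48 + 8/(-1 + 5) = -48 + 8/4 = -48 + 8*(1/4) = -48 + 2 = -46)
I(O) = 1/(3 + O)
P(Y) = (142 + Y)*(-1/43 + Y) (P(Y) = (Y + 1/(3 - 46))*(Y + 142) = (Y + 1/(-43))*(142 + Y) = (Y - 1/43)*(142 + Y) = (-1/43 + Y)*(142 + Y) = (142 + Y)*(-1/43 + Y))
(24702 + P(154))*(-33360 - 45037) = (24702 + (-142/43 + 154**2 + (6105/43)*154))*(-33360 - 45037) = (24702 + (-142/43 + 23716 + 940170/43))*(-78397) = (24702 + 1959816/43)*(-78397) = (3022002/43)*(-78397) = -236915890794/43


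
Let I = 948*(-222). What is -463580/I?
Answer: 115895/52614 ≈ 2.2027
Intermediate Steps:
I = -210456
-463580/I = -463580/(-210456) = -463580*(-1/210456) = 115895/52614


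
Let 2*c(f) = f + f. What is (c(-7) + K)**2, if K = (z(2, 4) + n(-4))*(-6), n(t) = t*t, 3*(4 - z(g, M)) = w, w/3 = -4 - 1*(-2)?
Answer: 19321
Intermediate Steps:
w = -6 (w = 3*(-4 - 1*(-2)) = 3*(-4 + 2) = 3*(-2) = -6)
z(g, M) = 6 (z(g, M) = 4 - 1/3*(-6) = 4 + 2 = 6)
c(f) = f (c(f) = (f + f)/2 = (2*f)/2 = f)
n(t) = t**2
K = -132 (K = (6 + (-4)**2)*(-6) = (6 + 16)*(-6) = 22*(-6) = -132)
(c(-7) + K)**2 = (-7 - 132)**2 = (-139)**2 = 19321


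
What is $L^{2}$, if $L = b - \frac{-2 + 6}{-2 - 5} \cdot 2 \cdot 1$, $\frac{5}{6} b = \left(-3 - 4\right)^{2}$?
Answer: $\frac{4401604}{1225} \approx 3593.1$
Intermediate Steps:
$b = \frac{294}{5}$ ($b = \frac{6 \left(-3 - 4\right)^{2}}{5} = \frac{6 \left(-7\right)^{2}}{5} = \frac{6}{5} \cdot 49 = \frac{294}{5} \approx 58.8$)
$L = \frac{2098}{35}$ ($L = \frac{294}{5} - \frac{-2 + 6}{-2 - 5} \cdot 2 \cdot 1 = \frac{294}{5} - \frac{4}{-7} \cdot 2 \cdot 1 = \frac{294}{5} - 4 \left(- \frac{1}{7}\right) 2 \cdot 1 = \frac{294}{5} - \left(- \frac{4}{7}\right) 2 \cdot 1 = \frac{294}{5} - \left(- \frac{8}{7}\right) 1 = \frac{294}{5} - - \frac{8}{7} = \frac{294}{5} + \frac{8}{7} = \frac{2098}{35} \approx 59.943$)
$L^{2} = \left(\frac{2098}{35}\right)^{2} = \frac{4401604}{1225}$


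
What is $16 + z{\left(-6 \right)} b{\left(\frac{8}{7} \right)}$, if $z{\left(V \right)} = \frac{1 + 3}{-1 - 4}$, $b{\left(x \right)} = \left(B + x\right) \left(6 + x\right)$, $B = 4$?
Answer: $- \frac{656}{49} \approx -13.388$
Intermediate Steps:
$b{\left(x \right)} = \left(4 + x\right) \left(6 + x\right)$
$z{\left(V \right)} = - \frac{4}{5}$ ($z{\left(V \right)} = \frac{4}{-5} = 4 \left(- \frac{1}{5}\right) = - \frac{4}{5}$)
$16 + z{\left(-6 \right)} b{\left(\frac{8}{7} \right)} = 16 - \frac{4 \left(24 + \left(\frac{8}{7}\right)^{2} + 10 \cdot \frac{8}{7}\right)}{5} = 16 - \frac{4 \left(24 + \frac{64}{49} + \frac{80}{7}\right)}{5} = 16 - \frac{1440}{49} = - \frac{656}{49}$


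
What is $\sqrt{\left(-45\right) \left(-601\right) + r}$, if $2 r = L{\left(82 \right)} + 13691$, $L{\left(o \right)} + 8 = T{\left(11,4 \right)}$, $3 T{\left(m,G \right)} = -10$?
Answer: $\frac{\sqrt{1219854}}{6} \approx 184.08$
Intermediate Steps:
$T{\left(m,G \right)} = - \frac{10}{3}$ ($T{\left(m,G \right)} = \frac{1}{3} \left(-10\right) = - \frac{10}{3}$)
$L{\left(o \right)} = - \frac{34}{3}$ ($L{\left(o \right)} = -8 - \frac{10}{3} = - \frac{34}{3}$)
$r = \frac{41039}{6}$ ($r = \frac{- \frac{34}{3} + 13691}{2} = \frac{1}{2} \cdot \frac{41039}{3} = \frac{41039}{6} \approx 6839.8$)
$\sqrt{\left(-45\right) \left(-601\right) + r} = \sqrt{\left(-45\right) \left(-601\right) + \frac{41039}{6}} = \sqrt{27045 + \frac{41039}{6}} = \sqrt{\frac{203309}{6}} = \frac{\sqrt{1219854}}{6}$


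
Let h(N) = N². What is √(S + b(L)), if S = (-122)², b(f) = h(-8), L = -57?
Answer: 2*√3737 ≈ 122.26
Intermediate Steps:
b(f) = 64 (b(f) = (-8)² = 64)
S = 14884
√(S + b(L)) = √(14884 + 64) = √14948 = 2*√3737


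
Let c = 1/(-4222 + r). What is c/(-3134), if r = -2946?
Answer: 1/22464512 ≈ 4.4515e-8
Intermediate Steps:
c = -1/7168 (c = 1/(-4222 - 2946) = 1/(-7168) = -1/7168 ≈ -0.00013951)
c/(-3134) = -1/7168/(-3134) = -1/7168*(-1/3134) = 1/22464512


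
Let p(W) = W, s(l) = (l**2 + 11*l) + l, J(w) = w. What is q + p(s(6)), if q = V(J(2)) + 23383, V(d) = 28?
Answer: 23519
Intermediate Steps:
s(l) = l**2 + 12*l
q = 23411 (q = 28 + 23383 = 23411)
q + p(s(6)) = 23411 + 6*(12 + 6) = 23411 + 6*18 = 23411 + 108 = 23519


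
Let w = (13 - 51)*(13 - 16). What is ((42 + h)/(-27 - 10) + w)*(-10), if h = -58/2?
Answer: -42050/37 ≈ -1136.5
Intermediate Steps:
h = -29 (h = -58*½ = -29)
w = 114 (w = -38*(-3) = 114)
((42 + h)/(-27 - 10) + w)*(-10) = ((42 - 29)/(-27 - 10) + 114)*(-10) = (13/(-37) + 114)*(-10) = (13*(-1/37) + 114)*(-10) = (-13/37 + 114)*(-10) = (4205/37)*(-10) = -42050/37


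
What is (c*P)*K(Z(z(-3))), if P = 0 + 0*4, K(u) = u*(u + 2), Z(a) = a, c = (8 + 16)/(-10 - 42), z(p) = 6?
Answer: 0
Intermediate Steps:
c = -6/13 (c = 24/(-52) = 24*(-1/52) = -6/13 ≈ -0.46154)
K(u) = u*(2 + u)
P = 0 (P = 0 + 0 = 0)
(c*P)*K(Z(z(-3))) = (-6/13*0)*(6*(2 + 6)) = 0*(6*8) = 0*48 = 0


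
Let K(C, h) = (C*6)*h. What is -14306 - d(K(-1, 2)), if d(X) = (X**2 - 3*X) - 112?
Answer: -14374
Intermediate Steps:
K(C, h) = 6*C*h (K(C, h) = (6*C)*h = 6*C*h)
d(X) = -112 + X**2 - 3*X
-14306 - d(K(-1, 2)) = -14306 - (-112 + (6*(-1)*2)**2 - 18*(-1)*2) = -14306 - (-112 + (-12)**2 - 3*(-12)) = -14306 - (-112 + 144 + 36) = -14306 - 1*68 = -14306 - 68 = -14374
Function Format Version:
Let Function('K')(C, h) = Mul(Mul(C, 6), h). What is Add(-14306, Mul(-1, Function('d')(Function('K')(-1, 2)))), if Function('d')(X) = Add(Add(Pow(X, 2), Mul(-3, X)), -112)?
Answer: -14374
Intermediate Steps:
Function('K')(C, h) = Mul(6, C, h) (Function('K')(C, h) = Mul(Mul(6, C), h) = Mul(6, C, h))
Function('d')(X) = Add(-112, Pow(X, 2), Mul(-3, X))
Add(-14306, Mul(-1, Function('d')(Function('K')(-1, 2)))) = Add(-14306, Mul(-1, Add(-112, Pow(Mul(6, -1, 2), 2), Mul(-3, Mul(6, -1, 2))))) = Add(-14306, Mul(-1, Add(-112, Pow(-12, 2), Mul(-3, -12)))) = Add(-14306, Mul(-1, Add(-112, 144, 36))) = Add(-14306, Mul(-1, 68)) = Add(-14306, -68) = -14374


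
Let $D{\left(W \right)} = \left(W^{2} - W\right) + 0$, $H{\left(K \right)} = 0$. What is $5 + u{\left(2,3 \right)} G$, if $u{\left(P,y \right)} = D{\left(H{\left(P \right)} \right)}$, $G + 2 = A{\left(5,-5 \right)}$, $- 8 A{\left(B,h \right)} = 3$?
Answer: $5$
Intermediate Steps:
$A{\left(B,h \right)} = - \frac{3}{8}$ ($A{\left(B,h \right)} = \left(- \frac{1}{8}\right) 3 = - \frac{3}{8}$)
$G = - \frac{19}{8}$ ($G = -2 - \frac{3}{8} = - \frac{19}{8} \approx -2.375$)
$D{\left(W \right)} = W^{2} - W$
$u{\left(P,y \right)} = 0$ ($u{\left(P,y \right)} = 0 \left(-1 + 0\right) = 0 \left(-1\right) = 0$)
$5 + u{\left(2,3 \right)} G = 5 + 0 \left(- \frac{19}{8}\right) = 5 + 0 = 5$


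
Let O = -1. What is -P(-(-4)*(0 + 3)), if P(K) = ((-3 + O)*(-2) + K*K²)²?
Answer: -3013696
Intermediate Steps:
P(K) = (8 + K³)² (P(K) = ((-3 - 1)*(-2) + K*K²)² = (-4*(-2) + K³)² = (8 + K³)²)
-P(-(-4)*(0 + 3)) = -(8 + (-(-4)*(0 + 3))³)² = -(8 + (-(-4)*3)³)² = -(8 + (-4*(-3))³)² = -(8 + 12³)² = -(8 + 1728)² = -1*1736² = -1*3013696 = -3013696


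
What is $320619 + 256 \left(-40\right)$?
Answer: $310379$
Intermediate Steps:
$320619 + 256 \left(-40\right) = 320619 - 10240 = 310379$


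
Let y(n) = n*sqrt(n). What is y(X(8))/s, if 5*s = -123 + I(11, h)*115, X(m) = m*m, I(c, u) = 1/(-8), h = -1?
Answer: -20480/1099 ≈ -18.635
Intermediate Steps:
I(c, u) = -1/8
X(m) = m**2
y(n) = n**(3/2)
s = -1099/40 (s = (-123 - 1/8*115)/5 = (-123 - 115/8)/5 = (1/5)*(-1099/8) = -1099/40 ≈ -27.475)
y(X(8))/s = (8**2)**(3/2)/(-1099/40) = 64**(3/2)*(-40/1099) = 512*(-40/1099) = -20480/1099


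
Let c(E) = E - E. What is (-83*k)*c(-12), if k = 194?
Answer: 0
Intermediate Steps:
c(E) = 0
(-83*k)*c(-12) = -83*194*0 = -16102*0 = 0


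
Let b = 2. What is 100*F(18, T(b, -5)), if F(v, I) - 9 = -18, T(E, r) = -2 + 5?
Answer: -900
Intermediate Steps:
T(E, r) = 3
F(v, I) = -9 (F(v, I) = 9 - 18 = -9)
100*F(18, T(b, -5)) = 100*(-9) = -900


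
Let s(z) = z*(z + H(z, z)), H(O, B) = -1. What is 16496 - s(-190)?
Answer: -19794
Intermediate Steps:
s(z) = z*(-1 + z) (s(z) = z*(z - 1) = z*(-1 + z))
16496 - s(-190) = 16496 - (-190)*(-1 - 190) = 16496 - (-190)*(-191) = 16496 - 1*36290 = 16496 - 36290 = -19794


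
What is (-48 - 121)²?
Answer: 28561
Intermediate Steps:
(-48 - 121)² = (-169)² = 28561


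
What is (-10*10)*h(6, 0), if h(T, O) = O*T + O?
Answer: 0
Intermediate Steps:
h(T, O) = O + O*T
(-10*10)*h(6, 0) = (-10*10)*(0*(1 + 6)) = -0*7 = -100*0 = 0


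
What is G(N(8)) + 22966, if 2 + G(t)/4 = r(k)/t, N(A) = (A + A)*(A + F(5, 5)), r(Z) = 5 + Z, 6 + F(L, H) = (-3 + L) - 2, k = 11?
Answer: 22960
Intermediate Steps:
F(L, H) = -11 + L (F(L, H) = -6 + ((-3 + L) - 2) = -6 + (-5 + L) = -11 + L)
N(A) = 2*A*(-6 + A) (N(A) = (A + A)*(A + (-11 + 5)) = (2*A)*(A - 6) = (2*A)*(-6 + A) = 2*A*(-6 + A))
G(t) = -8 + 64/t (G(t) = -8 + 4*((5 + 11)/t) = -8 + 4*(16/t) = -8 + 64/t)
G(N(8)) + 22966 = (-8 + 64/((2*8*(-6 + 8)))) + 22966 = (-8 + 64/((2*8*2))) + 22966 = (-8 + 64/32) + 22966 = (-8 + 64*(1/32)) + 22966 = (-8 + 2) + 22966 = -6 + 22966 = 22960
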